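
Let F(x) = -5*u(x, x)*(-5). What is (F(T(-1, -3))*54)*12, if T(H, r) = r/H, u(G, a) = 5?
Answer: 81000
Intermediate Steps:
F(x) = 125 (F(x) = -5*5*(-5) = -25*(-5) = 125)
(F(T(-1, -3))*54)*12 = (125*54)*12 = 6750*12 = 81000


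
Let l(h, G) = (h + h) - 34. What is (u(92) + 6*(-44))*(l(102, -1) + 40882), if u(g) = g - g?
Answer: -10837728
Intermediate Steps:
l(h, G) = -34 + 2*h (l(h, G) = 2*h - 34 = -34 + 2*h)
u(g) = 0
(u(92) + 6*(-44))*(l(102, -1) + 40882) = (0 + 6*(-44))*((-34 + 2*102) + 40882) = (0 - 264)*((-34 + 204) + 40882) = -264*(170 + 40882) = -264*41052 = -10837728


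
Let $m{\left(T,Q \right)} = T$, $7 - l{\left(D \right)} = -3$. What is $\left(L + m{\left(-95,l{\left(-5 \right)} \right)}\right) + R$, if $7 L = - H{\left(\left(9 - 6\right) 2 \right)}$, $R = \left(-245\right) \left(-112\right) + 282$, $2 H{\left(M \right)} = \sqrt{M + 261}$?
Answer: $27627 - \frac{\sqrt{267}}{14} \approx 27626.0$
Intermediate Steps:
$l{\left(D \right)} = 10$ ($l{\left(D \right)} = 7 - -3 = 7 + 3 = 10$)
$H{\left(M \right)} = \frac{\sqrt{261 + M}}{2}$ ($H{\left(M \right)} = \frac{\sqrt{M + 261}}{2} = \frac{\sqrt{261 + M}}{2}$)
$R = 27722$ ($R = 27440 + 282 = 27722$)
$L = - \frac{\sqrt{267}}{14}$ ($L = \frac{\left(-1\right) \frac{\sqrt{261 + \left(9 - 6\right) 2}}{2}}{7} = \frac{\left(-1\right) \frac{\sqrt{261 + 3 \cdot 2}}{2}}{7} = \frac{\left(-1\right) \frac{\sqrt{261 + 6}}{2}}{7} = \frac{\left(-1\right) \frac{\sqrt{267}}{2}}{7} = \frac{\left(- \frac{1}{2}\right) \sqrt{267}}{7} = - \frac{\sqrt{267}}{14} \approx -1.1672$)
$\left(L + m{\left(-95,l{\left(-5 \right)} \right)}\right) + R = \left(- \frac{\sqrt{267}}{14} - 95\right) + 27722 = \left(-95 - \frac{\sqrt{267}}{14}\right) + 27722 = 27627 - \frac{\sqrt{267}}{14}$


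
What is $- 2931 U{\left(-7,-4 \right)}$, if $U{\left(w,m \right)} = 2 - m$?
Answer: $-17586$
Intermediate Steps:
$- 2931 U{\left(-7,-4 \right)} = - 2931 \left(2 - -4\right) = - 2931 \left(2 + 4\right) = \left(-2931\right) 6 = -17586$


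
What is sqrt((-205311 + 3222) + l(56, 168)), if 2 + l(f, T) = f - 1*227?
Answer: I*sqrt(202262) ≈ 449.74*I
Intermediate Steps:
l(f, T) = -229 + f (l(f, T) = -2 + (f - 1*227) = -2 + (f - 227) = -2 + (-227 + f) = -229 + f)
sqrt((-205311 + 3222) + l(56, 168)) = sqrt((-205311 + 3222) + (-229 + 56)) = sqrt(-202089 - 173) = sqrt(-202262) = I*sqrt(202262)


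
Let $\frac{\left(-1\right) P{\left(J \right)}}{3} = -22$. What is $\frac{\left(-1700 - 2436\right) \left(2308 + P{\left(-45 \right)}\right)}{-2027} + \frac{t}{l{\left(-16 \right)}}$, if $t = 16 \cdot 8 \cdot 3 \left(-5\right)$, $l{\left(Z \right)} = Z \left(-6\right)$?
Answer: $\frac{9778324}{2027} \approx 4824.0$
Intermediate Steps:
$l{\left(Z \right)} = - 6 Z$
$t = -1920$ ($t = 128 \left(-15\right) = -1920$)
$P{\left(J \right)} = 66$ ($P{\left(J \right)} = \left(-3\right) \left(-22\right) = 66$)
$\frac{\left(-1700 - 2436\right) \left(2308 + P{\left(-45 \right)}\right)}{-2027} + \frac{t}{l{\left(-16 \right)}} = \frac{\left(-1700 - 2436\right) \left(2308 + 66\right)}{-2027} - \frac{1920}{\left(-6\right) \left(-16\right)} = \left(-4136\right) 2374 \left(- \frac{1}{2027}\right) - \frac{1920}{96} = \left(-9818864\right) \left(- \frac{1}{2027}\right) - 20 = \frac{9818864}{2027} - 20 = \frac{9778324}{2027}$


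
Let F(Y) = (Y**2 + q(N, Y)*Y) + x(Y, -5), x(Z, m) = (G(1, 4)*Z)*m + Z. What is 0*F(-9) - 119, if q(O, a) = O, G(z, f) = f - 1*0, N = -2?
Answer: -119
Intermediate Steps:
G(z, f) = f (G(z, f) = f + 0 = f)
x(Z, m) = Z + 4*Z*m (x(Z, m) = (4*Z)*m + Z = 4*Z*m + Z = Z + 4*Z*m)
F(Y) = Y**2 - 21*Y (F(Y) = (Y**2 - 2*Y) + Y*(1 + 4*(-5)) = (Y**2 - 2*Y) + Y*(1 - 20) = (Y**2 - 2*Y) + Y*(-19) = (Y**2 - 2*Y) - 19*Y = Y**2 - 21*Y)
0*F(-9) - 119 = 0*(-9*(-21 - 9)) - 119 = 0*(-9*(-30)) - 119 = 0*270 - 119 = 0 - 119 = -119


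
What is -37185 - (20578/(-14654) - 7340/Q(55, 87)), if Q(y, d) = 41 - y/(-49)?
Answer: -139922403091/3780732 ≈ -37009.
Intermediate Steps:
Q(y, d) = 41 + y/49 (Q(y, d) = 41 - y*(-1)/49 = 41 - (-1)*y/49 = 41 + y/49)
-37185 - (20578/(-14654) - 7340/Q(55, 87)) = -37185 - (20578/(-14654) - 7340/(41 + (1/49)*55)) = -37185 - (20578*(-1/14654) - 7340/(41 + 55/49)) = -37185 - (-10289/7327 - 7340/2064/49) = -37185 - (-10289/7327 - 7340*49/2064) = -37185 - (-10289/7327 - 89915/516) = -37185 - 1*(-664116329/3780732) = -37185 + 664116329/3780732 = -139922403091/3780732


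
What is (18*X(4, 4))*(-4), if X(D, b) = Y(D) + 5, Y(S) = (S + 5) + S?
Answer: -1296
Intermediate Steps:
Y(S) = 5 + 2*S (Y(S) = (5 + S) + S = 5 + 2*S)
X(D, b) = 10 + 2*D (X(D, b) = (5 + 2*D) + 5 = 10 + 2*D)
(18*X(4, 4))*(-4) = (18*(10 + 2*4))*(-4) = (18*(10 + 8))*(-4) = (18*18)*(-4) = 324*(-4) = -1296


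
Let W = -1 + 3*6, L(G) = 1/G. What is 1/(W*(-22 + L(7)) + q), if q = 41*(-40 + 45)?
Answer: -7/1166 ≈ -0.0060034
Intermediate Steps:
W = 17 (W = -1 + 18 = 17)
q = 205 (q = 41*5 = 205)
1/(W*(-22 + L(7)) + q) = 1/(17*(-22 + 1/7) + 205) = 1/(17*(-153/7) + 205) = 1/(-2601/7 + 205) = 1/(-1166/7) = -7/1166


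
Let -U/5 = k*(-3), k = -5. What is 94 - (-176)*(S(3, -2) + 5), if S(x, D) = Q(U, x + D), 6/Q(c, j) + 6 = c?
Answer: 25946/27 ≈ 960.96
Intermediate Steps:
U = -75 (U = -(-25)*(-3) = -5*15 = -75)
Q(c, j) = 6/(-6 + c)
S(x, D) = -2/27 (S(x, D) = 6/(-6 - 75) = 6/(-81) = 6*(-1/81) = -2/27)
94 - (-176)*(S(3, -2) + 5) = 94 - (-176)*(-2/27 + 5) = 94 - (-176)*133/27 = 94 - 88*(-266/27) = 94 + 23408/27 = 25946/27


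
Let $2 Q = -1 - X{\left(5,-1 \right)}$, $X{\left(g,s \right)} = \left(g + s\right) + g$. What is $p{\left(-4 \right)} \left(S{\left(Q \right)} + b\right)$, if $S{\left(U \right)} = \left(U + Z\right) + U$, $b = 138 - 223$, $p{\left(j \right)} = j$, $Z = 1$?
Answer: $376$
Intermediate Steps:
$X{\left(g,s \right)} = s + 2 g$
$b = -85$ ($b = 138 - 223 = -85$)
$Q = -5$ ($Q = \frac{-1 - \left(-1 + 2 \cdot 5\right)}{2} = \frac{-1 - \left(-1 + 10\right)}{2} = \frac{-1 - 9}{2} = \frac{1}{2} \left(-10\right) = -5$)
$S{\left(U \right)} = 1 + 2 U$ ($S{\left(U \right)} = \left(U + 1\right) + U = \left(1 + U\right) + U = 1 + 2 U$)
$p{\left(-4 \right)} \left(S{\left(Q \right)} + b\right) = - 4 \left(\left(1 + 2 \left(-5\right)\right) - 85\right) = - 4 \left(\left(1 - 10\right) - 85\right) = - 4 \left(-9 - 85\right) = \left(-4\right) \left(-94\right) = 376$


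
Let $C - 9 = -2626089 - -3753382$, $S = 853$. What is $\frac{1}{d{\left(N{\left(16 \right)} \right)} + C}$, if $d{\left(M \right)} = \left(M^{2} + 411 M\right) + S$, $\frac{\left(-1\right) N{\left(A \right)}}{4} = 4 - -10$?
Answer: $\frac{1}{1108275} \approx 9.023 \cdot 10^{-7}$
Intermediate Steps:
$N{\left(A \right)} = -56$ ($N{\left(A \right)} = - 4 \left(4 - -10\right) = - 4 \left(4 + 10\right) = \left(-4\right) 14 = -56$)
$d{\left(M \right)} = 853 + M^{2} + 411 M$ ($d{\left(M \right)} = \left(M^{2} + 411 M\right) + 853 = 853 + M^{2} + 411 M$)
$C = 1127302$ ($C = 9 - -1127293 = 9 + \left(-2626089 + 3753382\right) = 9 + 1127293 = 1127302$)
$\frac{1}{d{\left(N{\left(16 \right)} \right)} + C} = \frac{1}{\left(853 + \left(-56\right)^{2} + 411 \left(-56\right)\right) + 1127302} = \frac{1}{\left(853 + 3136 - 23016\right) + 1127302} = \frac{1}{-19027 + 1127302} = \frac{1}{1108275}$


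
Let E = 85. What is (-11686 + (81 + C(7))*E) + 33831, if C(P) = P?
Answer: 29625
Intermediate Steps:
(-11686 + (81 + C(7))*E) + 33831 = (-11686 + (81 + 7)*85) + 33831 = (-11686 + 88*85) + 33831 = (-11686 + 7480) + 33831 = -4206 + 33831 = 29625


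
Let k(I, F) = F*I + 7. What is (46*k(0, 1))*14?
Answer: 4508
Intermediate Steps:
k(I, F) = 7 + F*I
(46*k(0, 1))*14 = (46*(7 + 1*0))*14 = (46*(7 + 0))*14 = (46*7)*14 = 322*14 = 4508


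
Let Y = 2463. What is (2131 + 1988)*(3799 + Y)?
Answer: 25793178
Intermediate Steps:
(2131 + 1988)*(3799 + Y) = (2131 + 1988)*(3799 + 2463) = 4119*6262 = 25793178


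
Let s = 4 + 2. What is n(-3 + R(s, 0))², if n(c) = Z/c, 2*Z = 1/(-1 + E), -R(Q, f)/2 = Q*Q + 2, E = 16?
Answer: 1/5616900 ≈ 1.7803e-7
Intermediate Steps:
s = 6
R(Q, f) = -4 - 2*Q² (R(Q, f) = -2*(Q*Q + 2) = -2*(Q² + 2) = -2*(2 + Q²) = -4 - 2*Q²)
Z = 1/30 (Z = 1/(2*(-1 + 16)) = (½)/15 = (½)*(1/15) = 1/30 ≈ 0.033333)
n(c) = 1/(30*c)
n(-3 + R(s, 0))² = (1/(30*(-3 + (-4 - 2*6²))))² = (1/(30*(-3 + (-4 - 2*36))))² = (1/(30*(-3 + (-4 - 72))))² = (1/(30*(-3 - 76)))² = ((1/30)/(-79))² = ((1/30)*(-1/79))² = (-1/2370)² = 1/5616900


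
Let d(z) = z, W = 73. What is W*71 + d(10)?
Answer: 5193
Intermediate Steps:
W*71 + d(10) = 73*71 + 10 = 5183 + 10 = 5193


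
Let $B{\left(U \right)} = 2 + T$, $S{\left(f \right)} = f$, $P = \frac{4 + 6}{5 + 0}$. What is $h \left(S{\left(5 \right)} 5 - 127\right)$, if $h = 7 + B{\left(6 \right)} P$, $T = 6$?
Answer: $-2346$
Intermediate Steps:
$P = 2$ ($P = \frac{10}{5} = 10 \cdot \frac{1}{5} = 2$)
$B{\left(U \right)} = 8$ ($B{\left(U \right)} = 2 + 6 = 8$)
$h = 23$ ($h = 7 + 8 \cdot 2 = 7 + 16 = 23$)
$h \left(S{\left(5 \right)} 5 - 127\right) = 23 \left(5 \cdot 5 - 127\right) = 23 \left(25 - 127\right) = 23 \left(-102\right) = -2346$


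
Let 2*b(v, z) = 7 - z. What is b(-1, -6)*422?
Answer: 2743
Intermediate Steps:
b(v, z) = 7/2 - z/2 (b(v, z) = (7 - z)/2 = 7/2 - z/2)
b(-1, -6)*422 = (7/2 - ½*(-6))*422 = (7/2 + 3)*422 = (13/2)*422 = 2743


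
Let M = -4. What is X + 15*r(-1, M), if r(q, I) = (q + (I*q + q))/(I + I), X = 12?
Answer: 33/4 ≈ 8.2500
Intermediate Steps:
r(q, I) = (2*q + I*q)/(2*I) (r(q, I) = (q + (q + I*q))/((2*I)) = (2*q + I*q)*(1/(2*I)) = (2*q + I*q)/(2*I))
X + 15*r(-1, M) = 12 + 15*((1/2)*(-1) - 1/(-4)) = 12 + 15*(-1/2 - 1*(-1/4)) = 12 + 15*(-1/2 + 1/4) = 12 + 15*(-1/4) = 12 - 15/4 = 33/4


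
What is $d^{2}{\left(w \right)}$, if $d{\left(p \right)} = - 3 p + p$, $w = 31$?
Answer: $3844$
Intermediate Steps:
$d{\left(p \right)} = - 2 p$
$d^{2}{\left(w \right)} = \left(\left(-2\right) 31\right)^{2} = \left(-62\right)^{2} = 3844$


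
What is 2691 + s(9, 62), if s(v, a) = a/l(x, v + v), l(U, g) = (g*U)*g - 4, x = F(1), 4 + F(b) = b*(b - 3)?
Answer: 2621003/974 ≈ 2691.0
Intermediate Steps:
F(b) = -4 + b*(-3 + b) (F(b) = -4 + b*(b - 3) = -4 + b*(-3 + b))
x = -6 (x = -4 + 1² - 3*1 = -4 + 1 - 3 = -6)
l(U, g) = -4 + U*g² (l(U, g) = (U*g)*g - 4 = U*g² - 4 = -4 + U*g²)
s(v, a) = a/(-4 - 24*v²) (s(v, a) = a/(-4 - 6*(v + v)²) = a/(-4 - 6*4*v²) = a/(-4 - 24*v²))
2691 + s(9, 62) = 2691 - 1*62/(4 + 24*9²) = 2691 - 1*62/(4 + 24*81) = 2691 - 1*62/(4 + 1944) = 2691 - 1*62/1948 = 2691 - 1*62*1/1948 = 2691 - 31/974 = 2621003/974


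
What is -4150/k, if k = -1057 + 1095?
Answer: -2075/19 ≈ -109.21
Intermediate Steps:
k = 38
-4150/k = -4150/38 = -4150*1/38 = -2075/19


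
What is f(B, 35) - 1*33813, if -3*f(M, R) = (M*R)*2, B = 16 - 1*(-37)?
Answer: -105149/3 ≈ -35050.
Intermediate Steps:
B = 53 (B = 16 + 37 = 53)
f(M, R) = -2*M*R/3 (f(M, R) = -M*R*2/3 = -2*M*R/3)
f(B, 35) - 1*33813 = -2/3*53*35 - 1*33813 = -3710/3 - 33813 = -105149/3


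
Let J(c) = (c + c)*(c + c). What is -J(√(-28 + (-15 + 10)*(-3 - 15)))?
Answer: -248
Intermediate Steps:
J(c) = 4*c² (J(c) = (2*c)*(2*c) = 4*c²)
-J(√(-28 + (-15 + 10)*(-3 - 15))) = -4*(√(-28 + (-15 + 10)*(-3 - 15)))² = -4*(√(-28 - 5*(-18)))² = -4*(√(-28 + 90))² = -4*(√62)² = -4*62 = -1*248 = -248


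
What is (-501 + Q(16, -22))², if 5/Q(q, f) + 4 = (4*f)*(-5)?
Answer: 47712101761/190096 ≈ 2.5099e+5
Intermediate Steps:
Q(q, f) = 5/(-4 - 20*f) (Q(q, f) = 5/(-4 + (4*f)*(-5)) = 5/(-4 - 20*f))
(-501 + Q(16, -22))² = (-501 - 5/(4 + 20*(-22)))² = (-501 - 5/(4 - 440))² = (-501 - 5/(-436))² = (-501 - 5*(-1/436))² = (-501 + 5/436)² = (-218431/436)² = 47712101761/190096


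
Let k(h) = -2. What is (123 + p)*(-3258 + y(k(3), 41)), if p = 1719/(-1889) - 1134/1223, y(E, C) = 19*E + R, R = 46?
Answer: -909726733500/2310247 ≈ -3.9378e+5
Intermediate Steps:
y(E, C) = 46 + 19*E (y(E, C) = 19*E + 46 = 46 + 19*E)
p = -4244463/2310247 (p = 1719*(-1/1889) - 1134*1/1223 = -1719/1889 - 1134/1223 = -4244463/2310247 ≈ -1.8372)
(123 + p)*(-3258 + y(k(3), 41)) = (123 - 4244463/2310247)*(-3258 + (46 + 19*(-2))) = 279915918*(-3258 + (46 - 38))/2310247 = 279915918*(-3258 + 8)/2310247 = (279915918/2310247)*(-3250) = -909726733500/2310247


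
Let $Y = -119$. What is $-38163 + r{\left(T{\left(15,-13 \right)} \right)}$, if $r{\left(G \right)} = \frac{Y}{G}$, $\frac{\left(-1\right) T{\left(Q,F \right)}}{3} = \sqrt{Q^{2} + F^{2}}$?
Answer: $-38163 + \frac{119 \sqrt{394}}{1182} \approx -38161.0$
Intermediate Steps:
$T{\left(Q,F \right)} = - 3 \sqrt{F^{2} + Q^{2}}$ ($T{\left(Q,F \right)} = - 3 \sqrt{Q^{2} + F^{2}} = - 3 \sqrt{F^{2} + Q^{2}}$)
$r{\left(G \right)} = - \frac{119}{G}$
$-38163 + r{\left(T{\left(15,-13 \right)} \right)} = -38163 - \frac{119}{\left(-3\right) \sqrt{\left(-13\right)^{2} + 15^{2}}} = -38163 - \frac{119}{\left(-3\right) \sqrt{169 + 225}} = -38163 - \frac{119}{\left(-3\right) \sqrt{394}} = -38163 - 119 \left(- \frac{\sqrt{394}}{1182}\right) = -38163 + \frac{119 \sqrt{394}}{1182}$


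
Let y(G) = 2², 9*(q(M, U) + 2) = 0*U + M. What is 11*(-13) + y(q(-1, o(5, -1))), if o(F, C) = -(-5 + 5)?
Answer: -139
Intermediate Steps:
o(F, C) = 0 (o(F, C) = -1*0 = 0)
q(M, U) = -2 + M/9 (q(M, U) = -2 + (0*U + M)/9 = -2 + (0 + M)/9 = -2 + M/9)
y(G) = 4
11*(-13) + y(q(-1, o(5, -1))) = 11*(-13) + 4 = -143 + 4 = -139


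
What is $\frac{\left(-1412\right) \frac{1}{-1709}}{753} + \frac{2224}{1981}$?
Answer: $\frac{2864811620}{2549303337} \approx 1.1238$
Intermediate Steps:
$\frac{\left(-1412\right) \frac{1}{-1709}}{753} + \frac{2224}{1981} = \left(-1412\right) \left(- \frac{1}{1709}\right) \frac{1}{753} + 2224 \cdot \frac{1}{1981} = \frac{1412}{1709} \cdot \frac{1}{753} + \frac{2224}{1981} = \frac{1412}{1286877} + \frac{2224}{1981} = \frac{2864811620}{2549303337}$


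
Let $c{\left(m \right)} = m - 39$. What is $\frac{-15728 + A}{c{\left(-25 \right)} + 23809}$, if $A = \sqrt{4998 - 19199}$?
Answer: $- \frac{15728}{23745} + \frac{i \sqrt{14201}}{23745} \approx -0.66237 + 0.0050187 i$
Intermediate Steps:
$c{\left(m \right)} = -39 + m$
$A = i \sqrt{14201}$ ($A = \sqrt{-14201} = i \sqrt{14201} \approx 119.17 i$)
$\frac{-15728 + A}{c{\left(-25 \right)} + 23809} = \frac{-15728 + i \sqrt{14201}}{\left(-39 - 25\right) + 23809} = \frac{-15728 + i \sqrt{14201}}{-64 + 23809} = \frac{-15728 + i \sqrt{14201}}{23745} = \left(-15728 + i \sqrt{14201}\right) \frac{1}{23745} = - \frac{15728}{23745} + \frac{i \sqrt{14201}}{23745}$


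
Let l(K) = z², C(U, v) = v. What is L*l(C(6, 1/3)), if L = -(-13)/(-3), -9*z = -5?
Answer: -325/243 ≈ -1.3374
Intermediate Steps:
z = 5/9 (z = -⅑*(-5) = 5/9 ≈ 0.55556)
l(K) = 25/81 (l(K) = (5/9)² = 25/81)
L = -13/3 (L = -(-13)*(-1)/3 = -13*⅓ = -13/3 ≈ -4.3333)
L*l(C(6, 1/3)) = -13/3*25/81 = -325/243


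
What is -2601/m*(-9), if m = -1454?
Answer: -23409/1454 ≈ -16.100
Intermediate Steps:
-2601/m*(-9) = -2601/(-1454)*(-9) = -2601*(-1/1454)*(-9) = (2601/1454)*(-9) = -23409/1454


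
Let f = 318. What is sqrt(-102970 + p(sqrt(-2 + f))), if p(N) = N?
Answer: sqrt(-102970 + 2*sqrt(79)) ≈ 320.86*I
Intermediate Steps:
sqrt(-102970 + p(sqrt(-2 + f))) = sqrt(-102970 + sqrt(-2 + 318)) = sqrt(-102970 + sqrt(316)) = sqrt(-102970 + 2*sqrt(79))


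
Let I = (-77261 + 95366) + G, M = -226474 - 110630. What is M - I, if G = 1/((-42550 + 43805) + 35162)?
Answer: -12935646154/36417 ≈ -3.5521e+5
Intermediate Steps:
M = -337104
G = 1/36417 (G = 1/(1255 + 35162) = 1/36417 ≈ 2.7460e-5)
I = 659329786/36417 (I = (-77261 + 95366) + 1/36417 = 18105 + 1/36417 = 659329786/36417 ≈ 18105.)
M - I = -337104 - 1*659329786/36417 = -337104 - 659329786/36417 = -12935646154/36417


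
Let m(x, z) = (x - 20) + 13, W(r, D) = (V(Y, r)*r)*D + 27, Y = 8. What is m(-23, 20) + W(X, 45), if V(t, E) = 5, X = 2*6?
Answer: 2697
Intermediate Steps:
X = 12
W(r, D) = 27 + 5*D*r (W(r, D) = (5*r)*D + 27 = 5*D*r + 27 = 27 + 5*D*r)
m(x, z) = -7 + x (m(x, z) = (-20 + x) + 13 = -7 + x)
m(-23, 20) + W(X, 45) = (-7 - 23) + (27 + 5*45*12) = -30 + (27 + 2700) = -30 + 2727 = 2697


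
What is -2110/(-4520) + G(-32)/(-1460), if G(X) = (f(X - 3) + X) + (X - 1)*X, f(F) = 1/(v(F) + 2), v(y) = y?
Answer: -319222/1361085 ≈ -0.23453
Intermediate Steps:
f(F) = 1/(2 + F) (f(F) = 1/(F + 2) = 1/(2 + F))
G(X) = X + 1/(-1 + X) + X*(-1 + X) (G(X) = (1/(2 + (X - 3)) + X) + (X - 1)*X = (1/(2 + (-3 + X)) + X) + (-1 + X)*X = (1/(-1 + X) + X) + X*(-1 + X) = (X + 1/(-1 + X)) + X*(-1 + X) = X + 1/(-1 + X) + X*(-1 + X))
-2110/(-4520) + G(-32)/(-1460) = -2110/(-4520) + ((1 + (-32)**2*(-1 - 32))/(-1 - 32))/(-1460) = -2110*(-1/4520) + ((1 + 1024*(-33))/(-33))*(-1/1460) = 211/452 - (1 - 33792)/33*(-1/1460) = 211/452 - 1/33*(-33791)*(-1/1460) = 211/452 + (33791/33)*(-1/1460) = 211/452 - 33791/48180 = -319222/1361085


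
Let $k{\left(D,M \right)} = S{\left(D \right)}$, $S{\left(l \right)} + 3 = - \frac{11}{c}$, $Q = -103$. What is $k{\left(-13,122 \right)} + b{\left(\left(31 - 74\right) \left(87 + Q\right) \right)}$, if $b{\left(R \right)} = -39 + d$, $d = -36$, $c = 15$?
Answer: $- \frac{1181}{15} \approx -78.733$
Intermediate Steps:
$S{\left(l \right)} = - \frac{56}{15}$ ($S{\left(l \right)} = -3 - \frac{11}{15} = - \frac{56}{15}$)
$k{\left(D,M \right)} = - \frac{56}{15}$
$b{\left(R \right)} = -75$ ($b{\left(R \right)} = -39 - 36 = -75$)
$k{\left(-13,122 \right)} + b{\left(\left(31 - 74\right) \left(87 + Q\right) \right)} = - \frac{56}{15} - 75 = - \frac{1181}{15}$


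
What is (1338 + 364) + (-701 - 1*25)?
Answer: 976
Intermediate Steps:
(1338 + 364) + (-701 - 1*25) = 1702 + (-701 - 25) = 1702 - 726 = 976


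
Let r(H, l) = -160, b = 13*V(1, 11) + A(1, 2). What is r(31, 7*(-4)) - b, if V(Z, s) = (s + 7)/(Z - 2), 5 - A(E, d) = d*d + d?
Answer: 75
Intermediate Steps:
A(E, d) = 5 - d - d² (A(E, d) = 5 - (d*d + d) = 5 - (d² + d) = 5 - (d + d²) = 5 + (-d - d²) = 5 - d - d²)
V(Z, s) = (7 + s)/(-2 + Z)
b = -235 (b = 13*((7 + 11)/(-2 + 1)) + (5 - 1*2 - 1*2²) = 13*(18/(-1)) + (5 - 2 - 1*4) = 13*(-1*18) + (5 - 2 - 4) = 13*(-18) - 1 = -234 - 1 = -235)
r(31, 7*(-4)) - b = -160 - 1*(-235) = -160 + 235 = 75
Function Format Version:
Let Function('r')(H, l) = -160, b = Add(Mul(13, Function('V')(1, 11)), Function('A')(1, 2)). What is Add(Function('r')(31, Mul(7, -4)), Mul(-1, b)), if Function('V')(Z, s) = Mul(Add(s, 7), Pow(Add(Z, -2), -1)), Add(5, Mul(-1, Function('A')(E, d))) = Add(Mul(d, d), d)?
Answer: 75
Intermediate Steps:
Function('A')(E, d) = Add(5, Mul(-1, d), Mul(-1, Pow(d, 2))) (Function('A')(E, d) = Add(5, Mul(-1, Add(Mul(d, d), d))) = Add(5, Mul(-1, Add(Pow(d, 2), d))) = Add(5, Mul(-1, Add(d, Pow(d, 2)))) = Add(5, Add(Mul(-1, d), Mul(-1, Pow(d, 2)))) = Add(5, Mul(-1, d), Mul(-1, Pow(d, 2))))
Function('V')(Z, s) = Mul(Pow(Add(-2, Z), -1), Add(7, s)) (Function('V')(Z, s) = Mul(Add(7, s), Pow(Add(-2, Z), -1)) = Mul(Pow(Add(-2, Z), -1), Add(7, s)))
b = -235 (b = Add(Mul(13, Mul(Pow(Add(-2, 1), -1), Add(7, 11))), Add(5, Mul(-1, 2), Mul(-1, Pow(2, 2)))) = Add(Mul(13, Mul(Pow(-1, -1), 18)), Add(5, -2, Mul(-1, 4))) = Add(Mul(13, Mul(-1, 18)), Add(5, -2, -4)) = Add(Mul(13, -18), -1) = Add(-234, -1) = -235)
Add(Function('r')(31, Mul(7, -4)), Mul(-1, b)) = Add(-160, Mul(-1, -235)) = Add(-160, 235) = 75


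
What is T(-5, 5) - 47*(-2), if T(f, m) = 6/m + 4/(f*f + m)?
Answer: 286/3 ≈ 95.333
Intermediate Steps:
T(f, m) = 4/(m + f**2) + 6/m (T(f, m) = 6/m + 4/(f**2 + m) = 6/m + 4/(m + f**2) = 4/(m + f**2) + 6/m)
T(-5, 5) - 47*(-2) = 2*(3*(-5)**2 + 5*5)/(5*(5 + (-5)**2)) - 47*(-2) = 2*(1/5)*(3*25 + 25)/(5 + 25) + 94 = 2*(1/5)*(75 + 25)/30 + 94 = 2*(1/5)*(1/30)*100 + 94 = 4/3 + 94 = 286/3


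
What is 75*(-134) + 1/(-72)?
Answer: -723601/72 ≈ -10050.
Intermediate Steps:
75*(-134) + 1/(-72) = -10050 - 1/72 = -723601/72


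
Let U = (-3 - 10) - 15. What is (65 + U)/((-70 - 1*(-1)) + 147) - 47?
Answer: -3629/78 ≈ -46.526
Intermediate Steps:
U = -28 (U = -13 - 15 = -28)
(65 + U)/((-70 - 1*(-1)) + 147) - 47 = (65 - 28)/((-70 - 1*(-1)) + 147) - 47 = 37/((-70 + 1) + 147) - 47 = 37/(-69 + 147) - 47 = 37/78 - 47 = -3629/78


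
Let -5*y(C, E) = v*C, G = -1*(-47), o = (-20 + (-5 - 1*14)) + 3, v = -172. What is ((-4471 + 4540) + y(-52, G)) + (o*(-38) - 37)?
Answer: -1944/5 ≈ -388.80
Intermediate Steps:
o = -36 (o = (-20 + (-5 - 14)) + 3 = (-20 - 19) + 3 = -39 + 3 = -36)
G = 47
y(C, E) = 172*C/5 (y(C, E) = -(-172)*C/5 = 172*C/5)
((-4471 + 4540) + y(-52, G)) + (o*(-38) - 37) = ((-4471 + 4540) + (172/5)*(-52)) + (-36*(-38) - 37) = (69 - 8944/5) + (1368 - 37) = -8599/5 + 1331 = -1944/5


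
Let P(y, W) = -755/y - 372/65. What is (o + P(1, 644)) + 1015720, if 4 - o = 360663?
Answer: 42529518/65 ≈ 6.5430e+5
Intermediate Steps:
o = -360659 (o = 4 - 1*360663 = 4 - 360663 = -360659)
P(y, W) = -372/65 - 755/y (P(y, W) = -755/y - 372*1/65 = -755/y - 372/65 = -372/65 - 755/y)
(o + P(1, 644)) + 1015720 = (-360659 + (-372/65 - 755/1)) + 1015720 = (-360659 + (-372/65 - 755*1)) + 1015720 = (-360659 + (-372/65 - 755)) + 1015720 = (-360659 - 49447/65) + 1015720 = -23492282/65 + 1015720 = 42529518/65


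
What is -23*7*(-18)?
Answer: 2898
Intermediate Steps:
-23*7*(-18) = -161*(-18) = 2898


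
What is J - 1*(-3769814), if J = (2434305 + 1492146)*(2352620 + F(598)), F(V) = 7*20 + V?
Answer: 9240348642272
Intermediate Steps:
F(V) = 140 + V
J = 9240344872458 (J = (2434305 + 1492146)*(2352620 + (140 + 598)) = 3926451*(2352620 + 738) = 3926451*2353358 = 9240344872458)
J - 1*(-3769814) = 9240344872458 - 1*(-3769814) = 9240344872458 + 3769814 = 9240348642272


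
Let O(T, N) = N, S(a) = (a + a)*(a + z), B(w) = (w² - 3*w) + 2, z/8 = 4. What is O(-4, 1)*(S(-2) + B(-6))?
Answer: -64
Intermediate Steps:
z = 32 (z = 8*4 = 32)
B(w) = 2 + w² - 3*w
S(a) = 2*a*(32 + a) (S(a) = (a + a)*(a + 32) = (2*a)*(32 + a) = 2*a*(32 + a))
O(-4, 1)*(S(-2) + B(-6)) = 1*(2*(-2)*(32 - 2) + (2 + (-6)² - 3*(-6))) = 1*(2*(-2)*30 + (2 + 36 + 18)) = 1*(-120 + 56) = 1*(-64) = -64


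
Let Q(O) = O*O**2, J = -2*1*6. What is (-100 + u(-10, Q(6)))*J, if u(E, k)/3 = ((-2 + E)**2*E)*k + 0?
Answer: 11198640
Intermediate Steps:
J = -12 (J = -2*6 = -12)
Q(O) = O**3
u(E, k) = 3*E*k*(-2 + E)**2 (u(E, k) = 3*(((-2 + E)**2*E)*k + 0) = 3*((E*(-2 + E)**2)*k + 0) = 3*(E*k*(-2 + E)**2 + 0) = 3*(E*k*(-2 + E)**2) = 3*E*k*(-2 + E)**2)
(-100 + u(-10, Q(6)))*J = (-100 + 3*(-10)*6**3*(-2 - 10)**2)*(-12) = (-100 + 3*(-10)*216*(-12)**2)*(-12) = (-100 + 3*(-10)*216*144)*(-12) = (-100 - 933120)*(-12) = -933220*(-12) = 11198640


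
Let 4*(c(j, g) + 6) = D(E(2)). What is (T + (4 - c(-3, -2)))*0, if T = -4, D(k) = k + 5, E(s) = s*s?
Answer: 0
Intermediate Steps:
E(s) = s**2
D(k) = 5 + k
c(j, g) = -15/4 (c(j, g) = -6 + (5 + 2**2)/4 = -6 + (5 + 4)/4 = -6 + (1/4)*9 = -6 + 9/4 = -15/4)
(T + (4 - c(-3, -2)))*0 = (-4 + (4 - 1*(-15/4)))*0 = (-4 + (4 + 15/4))*0 = (-4 + 31/4)*0 = (15/4)*0 = 0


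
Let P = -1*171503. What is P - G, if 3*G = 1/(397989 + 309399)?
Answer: -363957492493/2122164 ≈ -1.7150e+5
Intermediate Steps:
G = 1/2122164 (G = 1/(3*(397989 + 309399)) = (⅓)/707388 = (⅓)*(1/707388) = 1/2122164 ≈ 4.7122e-7)
P = -171503
P - G = -171503 - 1*1/2122164 = -171503 - 1/2122164 = -363957492493/2122164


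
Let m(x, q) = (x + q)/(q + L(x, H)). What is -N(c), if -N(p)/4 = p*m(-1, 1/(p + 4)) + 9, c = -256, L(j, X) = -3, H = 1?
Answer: -231820/757 ≈ -306.24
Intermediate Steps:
m(x, q) = (q + x)/(-3 + q) (m(x, q) = (x + q)/(q - 3) = (q + x)/(-3 + q))
N(p) = -36 - 4*p*(-1 + 1/(4 + p))/(-3 + 1/(4 + p)) (N(p) = -4*(p*((1/(p + 4) - 1)/(-3 + 1/(p + 4))) + 9) = -4*(p*((1/(4 + p) - 1)/(-3 + 1/(4 + p))) + 9) = -4*(p*((-1 + 1/(4 + p))/(-3 + 1/(4 + p))) + 9) = -4*(p*(-1 + 1/(4 + p))/(-3 + 1/(4 + p)) + 9) = -4*(9 + p*(-1 + 1/(4 + p))/(-3 + 1/(4 + p))) = -36 - 4*p*(-1 + 1/(4 + p))/(-3 + 1/(4 + p)))
-N(c) = -4*(-99 - 1*(-256)² - 30*(-256))/(11 + 3*(-256)) = -4*(-99 - 1*65536 + 7680)/(11 - 768) = -4*(-99 - 65536 + 7680)/(-757) = -4*(-1)*(-57955)/757 = -1*231820/757 = -231820/757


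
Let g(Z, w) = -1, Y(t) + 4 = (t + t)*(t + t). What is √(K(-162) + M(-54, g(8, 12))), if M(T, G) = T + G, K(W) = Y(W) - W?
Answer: √105079 ≈ 324.16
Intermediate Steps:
Y(t) = -4 + 4*t² (Y(t) = -4 + (t + t)*(t + t) = -4 + (2*t)*(2*t) = -4 + 4*t²)
K(W) = -4 - W + 4*W² (K(W) = (-4 + 4*W²) - W = -4 - W + 4*W²)
M(T, G) = G + T
√(K(-162) + M(-54, g(8, 12))) = √((-4 - 1*(-162) + 4*(-162)²) + (-1 - 54)) = √((-4 + 162 + 4*26244) - 55) = √((-4 + 162 + 104976) - 55) = √(105134 - 55) = √105079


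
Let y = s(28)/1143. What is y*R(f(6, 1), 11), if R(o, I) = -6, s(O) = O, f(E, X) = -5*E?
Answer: -56/381 ≈ -0.14698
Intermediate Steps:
y = 28/1143 ≈ 0.024497
y*R(f(6, 1), 11) = (28/1143)*(-6) = -56/381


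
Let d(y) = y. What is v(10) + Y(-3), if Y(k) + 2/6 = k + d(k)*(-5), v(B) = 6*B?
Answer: 215/3 ≈ 71.667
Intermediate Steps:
Y(k) = -⅓ - 4*k (Y(k) = -⅓ + (k + k*(-5)) = -⅓ + (k - 5*k) = -⅓ - 4*k)
v(10) + Y(-3) = 6*10 + (-⅓ - 4*(-3)) = 60 + (-⅓ + 12) = 60 + 35/3 = 215/3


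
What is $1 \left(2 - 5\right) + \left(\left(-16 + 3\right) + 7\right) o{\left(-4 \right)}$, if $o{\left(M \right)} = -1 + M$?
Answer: $27$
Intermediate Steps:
$1 \left(2 - 5\right) + \left(\left(-16 + 3\right) + 7\right) o{\left(-4 \right)} = 1 \left(2 - 5\right) + \left(\left(-16 + 3\right) + 7\right) \left(-1 - 4\right) = 1 \left(-3\right) + \left(-13 + 7\right) \left(-5\right) = -3 - -30 = -3 + 30 = 27$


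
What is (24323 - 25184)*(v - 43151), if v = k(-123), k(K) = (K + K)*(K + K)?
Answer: -14951265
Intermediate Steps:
k(K) = 4*K² (k(K) = (2*K)*(2*K) = 4*K²)
v = 60516 (v = 4*(-123)² = 4*15129 = 60516)
(24323 - 25184)*(v - 43151) = (24323 - 25184)*(60516 - 43151) = -861*17365 = -14951265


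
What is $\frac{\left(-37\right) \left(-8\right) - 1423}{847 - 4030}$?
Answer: $\frac{1127}{3183} \approx 0.35407$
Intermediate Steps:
$\frac{\left(-37\right) \left(-8\right) - 1423}{847 - 4030} = \frac{296 - 1423}{-3183} = \left(-1127\right) \left(- \frac{1}{3183}\right) = \frac{1127}{3183}$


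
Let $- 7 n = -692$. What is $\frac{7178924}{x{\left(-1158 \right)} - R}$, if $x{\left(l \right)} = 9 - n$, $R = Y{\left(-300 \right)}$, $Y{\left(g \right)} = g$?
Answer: $\frac{50252468}{1471} \approx 34162.0$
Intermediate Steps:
$n = \frac{692}{7}$ ($n = \left(- \frac{1}{7}\right) \left(-692\right) = \frac{692}{7} \approx 98.857$)
$R = -300$
$x{\left(l \right)} = - \frac{629}{7}$ ($x{\left(l \right)} = 9 - \frac{692}{7} = - \frac{629}{7}$)
$\frac{7178924}{x{\left(-1158 \right)} - R} = \frac{7178924}{- \frac{629}{7} - -300} = \frac{7178924}{- \frac{629}{7} + 300} = \frac{7178924}{\frac{1471}{7}} = 7178924 \cdot \frac{7}{1471} = \frac{50252468}{1471}$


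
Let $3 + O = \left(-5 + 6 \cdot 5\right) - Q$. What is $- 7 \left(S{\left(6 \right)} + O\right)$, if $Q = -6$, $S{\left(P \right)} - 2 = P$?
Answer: $-252$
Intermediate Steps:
$S{\left(P \right)} = 2 + P$
$O = 28$ ($O = -3 + \left(\left(-5 + 6 \cdot 5\right) - -6\right) = -3 + \left(\left(-5 + 30\right) + 6\right) = -3 + \left(25 + 6\right) = -3 + 31 = 28$)
$- 7 \left(S{\left(6 \right)} + O\right) = - 7 \left(\left(2 + 6\right) + 28\right) = - 7 \left(8 + 28\right) = \left(-7\right) 36 = -252$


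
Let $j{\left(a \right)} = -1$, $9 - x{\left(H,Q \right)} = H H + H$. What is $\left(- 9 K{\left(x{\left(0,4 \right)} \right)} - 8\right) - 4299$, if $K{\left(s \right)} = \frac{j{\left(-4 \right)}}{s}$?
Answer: $-4306$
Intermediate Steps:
$x{\left(H,Q \right)} = 9 - H - H^{2}$ ($x{\left(H,Q \right)} = 9 - \left(H H + H\right) = 9 - \left(H^{2} + H\right) = 9 - \left(H + H^{2}\right) = 9 - H - H^{2}$)
$K{\left(s \right)} = - \frac{1}{s}$
$\left(- 9 K{\left(x{\left(0,4 \right)} \right)} - 8\right) - 4299 = \left(- 9 \left(- \frac{1}{9 - 0 - 0^{2}}\right) - 8\right) - 4299 = \left(- 9 \left(- \frac{1}{9 + 0 - 0}\right) - 8\right) - 4299 = \left(- 9 \left(- \frac{1}{9 + 0 + 0}\right) - 8\right) - 4299 = \left(- 9 \left(- \frac{1}{9}\right) - 8\right) - 4299 = \left(- 9 \left(\left(-1\right) \frac{1}{9}\right) - 8\right) - 4299 = \left(\left(-9\right) \left(- \frac{1}{9}\right) - 8\right) - 4299 = \left(1 - 8\right) - 4299 = -7 - 4299 = -4306$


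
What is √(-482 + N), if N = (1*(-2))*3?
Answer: 2*I*√122 ≈ 22.091*I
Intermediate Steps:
N = -6 (N = -2*3 = -6)
√(-482 + N) = √(-482 - 6) = √(-488) = 2*I*√122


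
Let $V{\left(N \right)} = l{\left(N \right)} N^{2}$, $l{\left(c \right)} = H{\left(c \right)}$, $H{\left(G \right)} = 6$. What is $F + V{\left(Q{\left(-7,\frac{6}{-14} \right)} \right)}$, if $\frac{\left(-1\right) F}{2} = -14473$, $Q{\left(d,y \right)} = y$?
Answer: $\frac{1418408}{49} \approx 28947.0$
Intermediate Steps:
$l{\left(c \right)} = 6$
$F = 28946$ ($F = \left(-2\right) \left(-14473\right) = 28946$)
$V{\left(N \right)} = 6 N^{2}$
$F + V{\left(Q{\left(-7,\frac{6}{-14} \right)} \right)} = 28946 + 6 \left(\frac{6}{-14}\right)^{2} = 28946 + 6 \left(6 \left(- \frac{1}{14}\right)\right)^{2} = 28946 + 6 \left(- \frac{3}{7}\right)^{2} = 28946 + 6 \cdot \frac{9}{49} = 28946 + \frac{54}{49} = \frac{1418408}{49}$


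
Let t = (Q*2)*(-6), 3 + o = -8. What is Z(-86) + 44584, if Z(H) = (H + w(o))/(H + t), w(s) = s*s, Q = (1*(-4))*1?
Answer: 1694157/38 ≈ 44583.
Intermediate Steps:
Q = -4 (Q = -4*1 = -4)
o = -11 (o = -3 - 8 = -11)
t = 48 (t = -4*2*(-6) = -8*(-6) = 48)
w(s) = s²
Z(H) = (121 + H)/(48 + H) (Z(H) = (H + (-11)²)/(H + 48) = (H + 121)/(48 + H) = (121 + H)/(48 + H))
Z(-86) + 44584 = (121 - 86)/(48 - 86) + 44584 = 35/(-38) + 44584 = -1/38*35 + 44584 = -35/38 + 44584 = 1694157/38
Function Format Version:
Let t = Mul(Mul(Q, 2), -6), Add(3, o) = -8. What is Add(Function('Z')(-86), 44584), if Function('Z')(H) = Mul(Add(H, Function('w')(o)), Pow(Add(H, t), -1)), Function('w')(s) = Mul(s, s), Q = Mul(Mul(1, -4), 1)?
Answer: Rational(1694157, 38) ≈ 44583.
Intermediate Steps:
Q = -4 (Q = Mul(-4, 1) = -4)
o = -11 (o = Add(-3, -8) = -11)
t = 48 (t = Mul(Mul(-4, 2), -6) = Mul(-8, -6) = 48)
Function('w')(s) = Pow(s, 2)
Function('Z')(H) = Mul(Pow(Add(48, H), -1), Add(121, H)) (Function('Z')(H) = Mul(Add(H, Pow(-11, 2)), Pow(Add(H, 48), -1)) = Mul(Add(H, 121), Pow(Add(48, H), -1)) = Mul(Add(121, H), Pow(Add(48, H), -1)) = Mul(Pow(Add(48, H), -1), Add(121, H)))
Add(Function('Z')(-86), 44584) = Add(Mul(Pow(Add(48, -86), -1), Add(121, -86)), 44584) = Add(Mul(Pow(-38, -1), 35), 44584) = Add(Mul(Rational(-1, 38), 35), 44584) = Add(Rational(-35, 38), 44584) = Rational(1694157, 38)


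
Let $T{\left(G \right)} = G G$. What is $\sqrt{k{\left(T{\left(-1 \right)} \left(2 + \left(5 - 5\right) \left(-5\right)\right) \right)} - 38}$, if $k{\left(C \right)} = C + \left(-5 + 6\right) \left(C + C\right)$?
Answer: $4 i \sqrt{2} \approx 5.6569 i$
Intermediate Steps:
$T{\left(G \right)} = G^{2}$
$k{\left(C \right)} = 3 C$ ($k{\left(C \right)} = C + 1 \cdot 2 C = C + 2 C = 3 C$)
$\sqrt{k{\left(T{\left(-1 \right)} \left(2 + \left(5 - 5\right) \left(-5\right)\right) \right)} - 38} = \sqrt{3 \left(-1\right)^{2} \left(2 + \left(5 - 5\right) \left(-5\right)\right) - 38} = \sqrt{3 \cdot 1 \left(2 + 0 \left(-5\right)\right) - 38} = \sqrt{3 \cdot 1 \left(2 + 0\right) - 38} = \sqrt{3 \cdot 1 \cdot 2 - 38} = \sqrt{3 \cdot 2 - 38} = \sqrt{6 - 38} = \sqrt{-32} = 4 i \sqrt{2}$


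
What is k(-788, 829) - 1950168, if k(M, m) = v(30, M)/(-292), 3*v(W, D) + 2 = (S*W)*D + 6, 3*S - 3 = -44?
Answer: -427167563/219 ≈ -1.9505e+6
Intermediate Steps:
S = -41/3 (S = 1 + (⅓)*(-44) = 1 - 44/3 = -41/3 ≈ -13.667)
v(W, D) = 4/3 - 41*D*W/9 (v(W, D) = -⅔ + ((-41*W/3)*D + 6)/3 = -⅔ + (-41*D*W/3 + 6)/3 = -⅔ + (6 - 41*D*W/3)/3 = -⅔ + (2 - 41*D*W/9) = 4/3 - 41*D*W/9)
k(M, m) = -1/219 + 205*M/438 (k(M, m) = (4/3 - 41/9*M*30)/(-292) = (4/3 - 410*M/3)*(-1/292) = -1/219 + 205*M/438)
k(-788, 829) - 1950168 = (-1/219 + (205/438)*(-788)) - 1950168 = (-1/219 - 80770/219) - 1950168 = -80771/219 - 1950168 = -427167563/219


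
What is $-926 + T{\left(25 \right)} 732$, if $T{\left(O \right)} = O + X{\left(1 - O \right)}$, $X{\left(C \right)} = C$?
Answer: $-194$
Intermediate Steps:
$T{\left(O \right)} = 1$ ($T{\left(O \right)} = O - \left(-1 + O\right) = 1$)
$-926 + T{\left(25 \right)} 732 = -926 + 1 \cdot 732 = -926 + 732 = -194$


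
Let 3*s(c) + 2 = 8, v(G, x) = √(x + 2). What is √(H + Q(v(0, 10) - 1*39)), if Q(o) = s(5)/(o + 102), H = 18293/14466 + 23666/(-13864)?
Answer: √(-16261988466022389 - 556157331689478*√3)/(25069578*√(63 + 2*√3)) ≈ 0.64216*I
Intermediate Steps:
v(G, x) = √(2 + x)
s(c) = 2 (s(c) = -⅔ + (⅓)*8 = -⅔ + 8/3 = 2)
H = -22184551/50139156 (H = 18293*(1/14466) + 23666*(-1/13864) = 18293/14466 - 11833/6932 = -22184551/50139156 ≈ -0.44246)
Q(o) = 2/(102 + o) (Q(o) = 2/(o + 102) = 2/(102 + o))
√(H + Q(v(0, 10) - 1*39)) = √(-22184551/50139156 + 2/(102 + (√(2 + 10) - 1*39))) = √(-22184551/50139156 + 2/(102 + (√12 - 39))) = √(-22184551/50139156 + 2/(102 + (2*√3 - 39))) = √(-22184551/50139156 + 2/(102 + (-39 + 2*√3))) = √(-22184551/50139156 + 2/(63 + 2*√3))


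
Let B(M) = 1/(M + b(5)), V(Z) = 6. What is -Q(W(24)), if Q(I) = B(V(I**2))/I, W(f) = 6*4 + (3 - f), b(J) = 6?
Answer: -1/36 ≈ -0.027778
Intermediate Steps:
W(f) = 27 - f (W(f) = 24 + (3 - f) = 27 - f)
B(M) = 1/(6 + M) (B(M) = 1/(M + 6) = 1/(6 + M))
Q(I) = 1/(12*I) (Q(I) = 1/((6 + 6)*I) = 1/(12*I))
-Q(W(24)) = -1/(12*(27 - 1*24)) = -1/(12*(27 - 24)) = -1/(12*3) = -1*1/36 = -1/36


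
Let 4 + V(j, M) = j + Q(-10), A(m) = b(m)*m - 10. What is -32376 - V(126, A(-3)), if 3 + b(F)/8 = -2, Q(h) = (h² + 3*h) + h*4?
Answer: -32528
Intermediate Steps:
Q(h) = h² + 7*h (Q(h) = (h² + 3*h) + 4*h = h² + 7*h)
b(F) = -40 (b(F) = -24 + 8*(-2) = -24 - 16 = -40)
A(m) = -10 - 40*m (A(m) = -40*m - 10 = -10 - 40*m)
V(j, M) = 26 + j (V(j, M) = -4 + (j - 10*(7 - 10)) = -4 + (j - 10*(-3)) = -4 + (j + 30) = -4 + (30 + j) = 26 + j)
-32376 - V(126, A(-3)) = -32376 - (26 + 126) = -32376 - 1*152 = -32376 - 152 = -32528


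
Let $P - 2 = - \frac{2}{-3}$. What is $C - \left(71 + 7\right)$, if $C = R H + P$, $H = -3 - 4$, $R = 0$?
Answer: $- \frac{226}{3} \approx -75.333$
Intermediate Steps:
$H = -7$ ($H = -3 - 4 = -7$)
$P = \frac{8}{3}$ ($P = 2 - \frac{2}{-3} = 2 - - \frac{2}{3} = 2 + \frac{2}{3} = \frac{8}{3} \approx 2.6667$)
$C = \frac{8}{3}$ ($C = 0 \left(-7\right) + \frac{8}{3} = 0 + \frac{8}{3} = \frac{8}{3} \approx 2.6667$)
$C - \left(71 + 7\right) = \frac{8}{3} - \left(71 + 7\right) = \frac{8}{3} - 78 = - \frac{226}{3}$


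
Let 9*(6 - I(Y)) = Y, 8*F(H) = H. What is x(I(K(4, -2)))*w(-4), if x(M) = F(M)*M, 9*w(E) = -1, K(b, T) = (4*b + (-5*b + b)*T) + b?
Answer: -1/1458 ≈ -0.00068587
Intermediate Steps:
F(H) = H/8
K(b, T) = 5*b - 4*T*b (K(b, T) = (4*b + (-4*b)*T) + b = (4*b - 4*T*b) + b = 5*b - 4*T*b)
I(Y) = 6 - Y/9
w(E) = -⅑ (w(E) = (⅑)*(-1) = -⅑)
x(M) = M²/8 (x(M) = (M/8)*M = M²/8)
x(I(K(4, -2)))*w(-4) = ((6 - 4*(5 - 4*(-2))/9)²/8)*(-⅑) = ((6 - 4*(5 + 8)/9)²/8)*(-⅑) = ((6 - 4*13/9)²/8)*(-⅑) = ((6 - ⅑*52)²/8)*(-⅑) = ((6 - 52/9)²/8)*(-⅑) = ((2/9)²/8)*(-⅑) = ((⅛)*(4/81))*(-⅑) = (1/162)*(-⅑) = -1/1458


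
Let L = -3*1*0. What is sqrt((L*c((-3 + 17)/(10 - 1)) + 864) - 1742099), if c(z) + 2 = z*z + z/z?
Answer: I*sqrt(1741235) ≈ 1319.6*I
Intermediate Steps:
L = 0 (L = -3*0 = 0)
c(z) = -1 + z**2 (c(z) = -2 + (z*z + z/z) = -2 + (z**2 + 1) = -2 + (1 + z**2) = -1 + z**2)
sqrt((L*c((-3 + 17)/(10 - 1)) + 864) - 1742099) = sqrt((0*(-1 + ((-3 + 17)/(10 - 1))**2) + 864) - 1742099) = sqrt((0*(-1 + (14/9)**2) + 864) - 1742099) = sqrt((0*(-1 + 196/81) + 864) - 1742099) = sqrt((0*(115/81) + 864) - 1742099) = sqrt((0 + 864) - 1742099) = sqrt(864 - 1742099) = sqrt(-1741235) = I*sqrt(1741235)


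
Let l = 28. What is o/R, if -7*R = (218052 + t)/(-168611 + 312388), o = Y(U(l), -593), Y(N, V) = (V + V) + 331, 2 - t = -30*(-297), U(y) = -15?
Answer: 860505345/209144 ≈ 4114.4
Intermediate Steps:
t = -8908 (t = 2 - (-30)*(-297) = 2 - 1*8910 = 2 - 8910 = -8908)
Y(N, V) = 331 + 2*V (Y(N, V) = 2*V + 331 = 331 + 2*V)
o = -855 (o = 331 + 2*(-593) = 331 - 1186 = -855)
R = -209144/1006439 (R = -(218052 - 8908)/(7*(-168611 + 312388)) = -209144/(7*143777) = -1/7*209144/143777 = -209144/1006439 ≈ -0.20781)
o/R = -855/(-209144/1006439) = -855*(-1006439/209144) = 860505345/209144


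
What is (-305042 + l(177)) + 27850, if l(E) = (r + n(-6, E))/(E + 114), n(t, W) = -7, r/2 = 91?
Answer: -80662697/291 ≈ -2.7719e+5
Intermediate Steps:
r = 182 (r = 2*91 = 182)
l(E) = 175/(114 + E) (l(E) = (182 - 7)/(E + 114) = 175/(114 + E))
(-305042 + l(177)) + 27850 = (-305042 + 175/(114 + 177)) + 27850 = (-305042 + 175/291) + 27850 = -88767047/291 + 27850 = -80662697/291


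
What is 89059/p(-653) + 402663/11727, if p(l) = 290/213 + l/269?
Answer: -19938699976948/238757811 ≈ -83510.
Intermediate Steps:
p(l) = 290/213 + l/269 (p(l) = 290*(1/213) + l*(1/269) = 290/213 + l/269)
89059/p(-653) + 402663/11727 = 89059/(290/213 + (1/269)*(-653)) + 402663/11727 = 89059/(290/213 - 653/269) + 402663*(1/11727) = 89059/(-61079/57297) + 134221/3909 = 89059*(-57297/61079) + 134221/3909 = -5102813523/61079 + 134221/3909 = -19938699976948/238757811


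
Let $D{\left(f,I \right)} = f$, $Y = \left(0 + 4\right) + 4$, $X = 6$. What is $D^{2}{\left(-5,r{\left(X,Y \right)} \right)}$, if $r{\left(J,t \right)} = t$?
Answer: $25$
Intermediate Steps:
$Y = 8$ ($Y = 4 + 4 = 8$)
$D^{2}{\left(-5,r{\left(X,Y \right)} \right)} = \left(-5\right)^{2} = 25$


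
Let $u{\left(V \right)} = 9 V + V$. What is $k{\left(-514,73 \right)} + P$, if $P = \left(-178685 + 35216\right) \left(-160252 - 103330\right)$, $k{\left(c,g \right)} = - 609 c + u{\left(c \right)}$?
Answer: $37816153844$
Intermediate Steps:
$u{\left(V \right)} = 10 V$
$k{\left(c,g \right)} = - 599 c$ ($k{\left(c,g \right)} = - 609 c + 10 c = - 599 c$)
$P = 37815845958$ ($P = \left(-143469\right) \left(-263582\right) = 37815845958$)
$k{\left(-514,73 \right)} + P = \left(-599\right) \left(-514\right) + 37815845958 = 307886 + 37815845958 = 37816153844$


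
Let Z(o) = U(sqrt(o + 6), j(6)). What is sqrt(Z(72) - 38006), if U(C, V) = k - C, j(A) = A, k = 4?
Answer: sqrt(-38002 - sqrt(78)) ≈ 194.96*I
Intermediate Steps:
U(C, V) = 4 - C
Z(o) = 4 - sqrt(6 + o) (Z(o) = 4 - sqrt(o + 6) = 4 - sqrt(6 + o))
sqrt(Z(72) - 38006) = sqrt((4 - sqrt(6 + 72)) - 38006) = sqrt((4 - sqrt(78)) - 38006) = sqrt(-38002 - sqrt(78))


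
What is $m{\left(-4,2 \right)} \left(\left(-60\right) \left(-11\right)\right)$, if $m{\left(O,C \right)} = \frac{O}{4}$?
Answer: $-660$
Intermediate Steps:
$m{\left(O,C \right)} = \frac{O}{4}$ ($m{\left(O,C \right)} = O \frac{1}{4} = \frac{O}{4}$)
$m{\left(-4,2 \right)} \left(\left(-60\right) \left(-11\right)\right) = \frac{1}{4} \left(-4\right) \left(\left(-60\right) \left(-11\right)\right) = \left(-1\right) 660 = -660$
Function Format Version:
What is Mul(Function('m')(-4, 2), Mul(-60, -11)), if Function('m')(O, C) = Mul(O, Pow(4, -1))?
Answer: -660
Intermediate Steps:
Function('m')(O, C) = Mul(Rational(1, 4), O) (Function('m')(O, C) = Mul(O, Rational(1, 4)) = Mul(Rational(1, 4), O))
Mul(Function('m')(-4, 2), Mul(-60, -11)) = Mul(Mul(Rational(1, 4), -4), Mul(-60, -11)) = Mul(-1, 660) = -660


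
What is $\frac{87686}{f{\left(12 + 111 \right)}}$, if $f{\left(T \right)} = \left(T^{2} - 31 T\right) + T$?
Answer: $\frac{87686}{11439} \approx 7.6655$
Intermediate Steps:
$f{\left(T \right)} = T^{2} - 30 T$
$\frac{87686}{f{\left(12 + 111 \right)}} = \frac{87686}{\left(12 + 111\right) \left(-30 + \left(12 + 111\right)\right)} = \frac{87686}{123 \left(-30 + 123\right)} = \frac{87686}{123 \cdot 93} = \frac{87686}{11439}$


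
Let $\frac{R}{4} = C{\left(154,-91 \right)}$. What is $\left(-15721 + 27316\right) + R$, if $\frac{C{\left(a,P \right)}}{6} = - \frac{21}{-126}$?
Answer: $11599$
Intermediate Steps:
$C{\left(a,P \right)} = 1$ ($C{\left(a,P \right)} = 6 \left(- \frac{21}{-126}\right) = 6 \left(\left(-21\right) \left(- \frac{1}{126}\right)\right) = 6 \cdot \frac{1}{6} = 1$)
$R = 4$ ($R = 4 \cdot 1 = 4$)
$\left(-15721 + 27316\right) + R = \left(-15721 + 27316\right) + 4 = 11595 + 4 = 11599$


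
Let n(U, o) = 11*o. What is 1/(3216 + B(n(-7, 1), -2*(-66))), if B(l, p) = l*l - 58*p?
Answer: -1/4319 ≈ -0.00023154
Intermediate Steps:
B(l, p) = l² - 58*p
1/(3216 + B(n(-7, 1), -2*(-66))) = 1/(3216 + ((11*1)² - (-116)*(-66))) = 1/(3216 + (11² - 58*132)) = 1/(3216 + (121 - 7656)) = 1/(3216 - 7535) = 1/(-4319) = -1/4319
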